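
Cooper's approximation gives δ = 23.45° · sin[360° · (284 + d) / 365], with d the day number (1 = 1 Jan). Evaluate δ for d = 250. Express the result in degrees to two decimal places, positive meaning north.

+5.40°

360 × (284 + 250) / 365 = 526.685°; sin(526.685°) = 0.2303.
δ = 23.45 × 0.2303 = 5.401° ≈ +5.40°.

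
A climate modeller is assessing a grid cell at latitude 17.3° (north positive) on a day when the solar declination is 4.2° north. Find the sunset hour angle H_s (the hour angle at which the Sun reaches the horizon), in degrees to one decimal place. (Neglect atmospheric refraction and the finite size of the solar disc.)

91.3°

cos H_s = −tan(17.3°) · tan(4.2°) = -0.0229, so H_s = arccos(-0.0229) = 91.31°.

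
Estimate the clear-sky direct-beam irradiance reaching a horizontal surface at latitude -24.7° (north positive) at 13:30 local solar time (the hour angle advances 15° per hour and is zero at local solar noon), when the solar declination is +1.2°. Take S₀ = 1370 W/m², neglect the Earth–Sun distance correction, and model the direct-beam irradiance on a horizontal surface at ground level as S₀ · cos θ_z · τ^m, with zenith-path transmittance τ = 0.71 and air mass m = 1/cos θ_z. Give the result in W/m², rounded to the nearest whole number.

Hour angle H = 15° × (13.5 − 12) = 22.50°.
cos θ_z = sin φ sin δ + cos φ cos δ cos H = (-0.4179)(0.0209) + (0.9085)(0.9998)(0.9239) = 0.8305.
Air mass m = 1/cos θ_z = 1/0.8305 = 1.204; τ^m = 0.71^1.204 = 0.6621.
Surface direct beam = 1370 × 0.8305 × 0.6621 = 753.33 W/m².

753 W/m²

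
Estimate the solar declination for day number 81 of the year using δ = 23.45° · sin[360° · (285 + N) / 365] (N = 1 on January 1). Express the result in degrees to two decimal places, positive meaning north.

360 × (285 + 81) / 365 = 360.986°; sin(360.986°) = 0.0172.
δ = 23.45 × 0.0172 = 0.403° ≈ +0.40°.

+0.40°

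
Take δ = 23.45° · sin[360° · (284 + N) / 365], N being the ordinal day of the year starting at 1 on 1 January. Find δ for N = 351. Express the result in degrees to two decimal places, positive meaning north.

360 × (284 + 351) / 365 = 626.301°; sin(626.301°) = -0.9979.
δ = 23.45 × -0.9979 = -23.401° ≈ -23.40°.

-23.40°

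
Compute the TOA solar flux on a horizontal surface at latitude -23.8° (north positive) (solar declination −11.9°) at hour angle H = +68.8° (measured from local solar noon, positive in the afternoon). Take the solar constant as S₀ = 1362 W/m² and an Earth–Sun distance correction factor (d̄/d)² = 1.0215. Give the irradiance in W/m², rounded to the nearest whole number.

566 W/m²

cos θ_z = sin(-23.8°) sin(-11.9°) + cos(-23.8°) cos(-11.9°) cos(68.80°) = 0.0832 + 0.3238 = 0.4070.
Top-of-atmosphere irradiance = S₀ (d̄/d)² cos θ_z = 1362 × 1.0215 × 0.4070 = 566.25 W/m².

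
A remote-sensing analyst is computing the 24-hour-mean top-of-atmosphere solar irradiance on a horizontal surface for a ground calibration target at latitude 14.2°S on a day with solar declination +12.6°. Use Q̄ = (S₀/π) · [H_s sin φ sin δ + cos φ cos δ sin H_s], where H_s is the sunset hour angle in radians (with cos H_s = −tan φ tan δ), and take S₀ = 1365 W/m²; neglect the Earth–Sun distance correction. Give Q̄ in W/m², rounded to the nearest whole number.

−tan φ tan δ = −(-0.2530)(0.2235) = 0.0565; H_s = arccos(0.0565) = 86.76°. In radians, H_s = 1.5142.
H_s sin φ sin δ = 1.5142 × -0.2453 × 0.2181 = -0.0810.
cos φ cos δ sin H_s = 0.9694 × 0.9759 × 0.9984 = 0.9445.
Q̄ = (1365/π) × (-0.0810 + 0.9445) = 434.49 × 0.8635 = 375.18 W/m².

375 W/m²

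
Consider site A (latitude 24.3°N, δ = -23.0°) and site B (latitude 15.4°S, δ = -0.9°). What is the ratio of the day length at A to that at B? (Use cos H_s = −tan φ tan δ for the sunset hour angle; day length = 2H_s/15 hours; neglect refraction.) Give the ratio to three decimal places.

A: H_s = arccos(−tan 24.3° · tan -23.0°) = 78.95°, so 2H_s/15 = 10.5267 h.
B: H_s = arccos(−tan -15.4° · tan -0.9°) = 90.25°, so 2H_s/15 = 12.0333 h.
Ratio A/B = 10.5267 / 12.0333 = 0.8748.

0.875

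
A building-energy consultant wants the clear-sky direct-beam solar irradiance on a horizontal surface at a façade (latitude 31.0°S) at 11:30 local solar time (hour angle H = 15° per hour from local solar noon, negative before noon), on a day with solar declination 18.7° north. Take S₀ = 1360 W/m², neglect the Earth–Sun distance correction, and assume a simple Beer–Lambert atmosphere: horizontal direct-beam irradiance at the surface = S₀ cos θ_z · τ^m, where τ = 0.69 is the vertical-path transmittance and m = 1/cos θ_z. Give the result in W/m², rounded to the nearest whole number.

487 W/m²

Hour angle H = 15° × (11.5 − 12) = -7.50°.
cos θ_z = sin(-31.0°) sin(18.7°) + cos(-31.0°) cos(18.7°) cos(-7.50°) = -0.1651 + 0.8050 = 0.6399.
Air mass m = 1/cos θ_z = 1/0.6399 = 1.563; τ^m = 0.69^1.563 = 0.5599.
Surface direct beam = 1360 × 0.6399 × 0.5599 = 487.26 W/m².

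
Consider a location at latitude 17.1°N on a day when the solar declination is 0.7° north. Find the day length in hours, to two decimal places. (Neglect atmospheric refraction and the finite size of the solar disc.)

−tan φ tan δ = −(0.3076)(0.0122) = -0.0038; H_s = arccos(-0.0038) = 90.22°.
Day length = 2 H_s / 15° h⁻¹ = 180.44° / 15 = 12.029 h.

12.03 hours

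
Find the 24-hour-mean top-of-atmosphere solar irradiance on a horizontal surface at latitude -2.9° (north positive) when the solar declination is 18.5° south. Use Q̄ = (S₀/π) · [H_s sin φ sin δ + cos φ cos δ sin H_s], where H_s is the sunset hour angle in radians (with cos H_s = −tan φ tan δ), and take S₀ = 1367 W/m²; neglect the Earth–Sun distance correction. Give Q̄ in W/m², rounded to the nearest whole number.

423 W/m²

The sunset hour angle satisfies cos H_s = −tan φ tan δ = -0.0169, giving H_s = 90.97°. In radians, H_s = 1.5877.
H_s sin φ sin δ = 1.5877 × -0.0506 × -0.3173 = 0.0255.
cos φ cos δ sin H_s = 0.9987 × 0.9483 × 0.9999 = 0.9470.
Q̄ = (1367/π) × (0.0255 + 0.9470) = 435.13 × 0.9725 = 423.16 W/m².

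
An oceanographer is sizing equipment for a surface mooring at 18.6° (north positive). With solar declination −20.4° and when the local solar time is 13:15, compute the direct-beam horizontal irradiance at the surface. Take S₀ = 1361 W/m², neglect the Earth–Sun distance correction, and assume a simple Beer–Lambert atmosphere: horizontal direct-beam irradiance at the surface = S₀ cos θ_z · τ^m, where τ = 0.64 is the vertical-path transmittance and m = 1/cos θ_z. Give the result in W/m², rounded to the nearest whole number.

539 W/m²

Hour angle H = 15° × (13.25 − 12) = 18.75°.
cos θ_z = sin(18.6°) sin(-20.4°) + cos(18.6°) cos(-20.4°) cos(18.75°) = -0.1112 + 0.8412 = 0.7300.
Air mass m = 1/cos θ_z = 1/0.7300 = 1.370; τ^m = 0.64^1.370 = 0.5426.
Surface direct beam = 1361 × 0.7300 × 0.5426 = 539.09 W/m².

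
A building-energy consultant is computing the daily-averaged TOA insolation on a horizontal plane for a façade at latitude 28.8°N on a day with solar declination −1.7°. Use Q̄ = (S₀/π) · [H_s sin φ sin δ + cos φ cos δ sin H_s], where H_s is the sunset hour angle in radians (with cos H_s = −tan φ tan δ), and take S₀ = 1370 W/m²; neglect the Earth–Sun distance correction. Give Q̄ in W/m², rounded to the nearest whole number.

The sunset hour angle satisfies cos H_s = −tan φ tan δ = 0.0163, giving H_s = 89.07°. In radians, H_s = 1.5546.
H_s sin φ sin δ = 1.5546 × 0.4818 × -0.0297 = -0.0222.
cos φ cos δ sin H_s = 0.8763 × 0.9996 × 0.9999 = 0.8759.
Q̄ = (1370/π) × (-0.0222 + 0.8759) = 436.08 × 0.8537 = 372.28 W/m².

372 W/m²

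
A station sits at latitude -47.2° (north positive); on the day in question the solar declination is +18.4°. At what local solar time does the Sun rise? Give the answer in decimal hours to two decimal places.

cos H_s = −tan(-47.2°) · tan(18.4°) = 0.3592, so H_s = arccos(0.3592) = 68.95°.
Sunrise is at 12 − H_s/15 = 12 − 4.597 = 7.403 h local solar time.

7.40 h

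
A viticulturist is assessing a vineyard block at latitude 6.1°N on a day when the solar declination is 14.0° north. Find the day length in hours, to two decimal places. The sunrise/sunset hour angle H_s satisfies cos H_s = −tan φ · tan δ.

cos H_s = −tan(6.1°) · tan(14.0°) = -0.0266, so H_s = arccos(-0.0266) = 91.52°.
Day length = 2 H_s / 15° h⁻¹ = 183.04° / 15 = 12.203 h.

12.20 hours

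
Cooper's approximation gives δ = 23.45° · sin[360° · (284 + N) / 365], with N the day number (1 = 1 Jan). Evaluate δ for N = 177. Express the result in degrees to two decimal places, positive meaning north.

360 × (284 + 177) / 365 = 454.685°; sin(454.685°) = 0.9967.
δ = 23.45 × 0.9967 = 23.373° ≈ +23.37°.

+23.37°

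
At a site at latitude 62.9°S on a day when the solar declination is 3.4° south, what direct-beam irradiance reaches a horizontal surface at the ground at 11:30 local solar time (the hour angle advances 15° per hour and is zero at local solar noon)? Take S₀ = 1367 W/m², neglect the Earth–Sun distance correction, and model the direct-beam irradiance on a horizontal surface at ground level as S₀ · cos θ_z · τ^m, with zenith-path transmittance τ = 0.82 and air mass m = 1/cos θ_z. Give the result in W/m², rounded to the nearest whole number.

464 W/m²

Hour angle H = 15° × (11.5 − 12) = -7.50°.
cos θ_z = sin(-62.9°) sin(-3.4°) + cos(-62.9°) cos(-3.4°) cos(-7.50°) = 0.0528 + 0.4509 = 0.5037.
Air mass m = 1/cos θ_z = 1/0.5037 = 1.985; τ^m = 0.82^1.985 = 0.6744.
Surface direct beam = 1367 × 0.5037 × 0.6744 = 464.36 W/m².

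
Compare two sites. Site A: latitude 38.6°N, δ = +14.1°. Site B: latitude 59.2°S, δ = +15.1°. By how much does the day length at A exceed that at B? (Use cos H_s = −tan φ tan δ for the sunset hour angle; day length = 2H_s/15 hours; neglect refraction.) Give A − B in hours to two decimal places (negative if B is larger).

A: H_s = arccos(−tan 38.6° · tan 14.1°) = 101.57°, so 2H_s/15 = 13.5427 h.
B: H_s = arccos(−tan -59.2° · tan 15.1°) = 63.09°, so 2H_s/15 = 8.4120 h.
A − B = 13.5427 − 8.4120 = 5.1307 h.

+5.13 h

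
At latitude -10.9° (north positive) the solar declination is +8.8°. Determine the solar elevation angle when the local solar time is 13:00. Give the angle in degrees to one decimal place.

65.3°

Hour angle H = 15° × (13 − 12) = 15.00°.
With φ = -10.9°, δ = 8.8°, H = 15.00°: sin φ sin δ = -0.0289, cos φ cos δ cos H = 0.9373, so cos θ_z = 0.9084.
θ_z = arccos(0.9084) = 24.71°, so the elevation is 90° − 24.71° = 65.29°.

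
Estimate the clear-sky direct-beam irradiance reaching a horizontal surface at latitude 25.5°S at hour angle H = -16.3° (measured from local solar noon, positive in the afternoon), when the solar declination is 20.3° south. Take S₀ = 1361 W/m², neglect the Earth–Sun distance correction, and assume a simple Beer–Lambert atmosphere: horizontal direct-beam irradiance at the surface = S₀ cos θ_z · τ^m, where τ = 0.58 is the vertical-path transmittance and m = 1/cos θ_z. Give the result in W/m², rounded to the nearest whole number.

743 W/m²

cos θ_z = sin φ sin δ + cos φ cos δ cos H = (-0.4305)(-0.3469) + (0.9026)(0.9379)(0.9598) = 0.9619.
Air mass m = 1/cos θ_z = 1/0.9619 = 1.040; τ^m = 0.58^1.040 = 0.5675.
Surface direct beam = 1361 × 0.9619 × 0.5675 = 742.94 W/m².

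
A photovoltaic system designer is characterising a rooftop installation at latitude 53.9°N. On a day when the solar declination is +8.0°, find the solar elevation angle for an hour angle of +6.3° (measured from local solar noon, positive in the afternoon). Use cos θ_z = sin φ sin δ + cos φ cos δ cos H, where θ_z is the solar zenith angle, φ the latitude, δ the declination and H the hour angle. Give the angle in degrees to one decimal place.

cos θ_z = sin(53.9°) sin(8.0°) + cos(53.9°) cos(8.0°) cos(6.30°) = 0.1125 + 0.5799 = 0.6924.
θ_z = arccos(0.6924) = 46.18°, so the elevation is 90° − 46.18° = 43.82°.

43.8°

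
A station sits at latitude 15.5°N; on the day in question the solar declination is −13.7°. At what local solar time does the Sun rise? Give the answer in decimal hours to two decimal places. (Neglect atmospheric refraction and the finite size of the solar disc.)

6.26 h

−tan φ tan δ = −(0.2773)(-0.2438) = 0.0676; H_s = arccos(0.0676) = 86.12°.
Sunrise is at 12 − H_s/15 = 12 − 5.741 = 6.259 h local solar time.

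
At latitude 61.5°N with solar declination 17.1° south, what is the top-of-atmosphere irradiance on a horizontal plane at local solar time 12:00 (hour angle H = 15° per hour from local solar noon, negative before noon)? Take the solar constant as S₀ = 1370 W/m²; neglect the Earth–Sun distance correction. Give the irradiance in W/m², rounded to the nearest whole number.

Hour angle H = 15° × (12 − 12) = 0.00°.
With φ = 61.5°, δ = -17.1°, H = 0.00°: sin φ sin δ = -0.2584, cos φ cos δ cos H = 0.4561, so cos θ_z = 0.1977.
Top-of-atmosphere irradiance = S₀ cos θ_z = 1370 × 0.1977 = 270.85 W/m².

271 W/m²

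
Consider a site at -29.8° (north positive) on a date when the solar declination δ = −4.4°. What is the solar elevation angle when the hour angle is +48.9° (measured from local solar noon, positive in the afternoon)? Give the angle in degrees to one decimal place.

cos θ_z = sin φ sin δ + cos φ cos δ cos H = (-0.4970)(-0.0767) + (0.8678)(0.9971)(0.6574) = 0.6070.
θ_z = arccos(0.6070) = 52.63°, so the elevation is 90° − 52.63° = 37.37°.

37.4°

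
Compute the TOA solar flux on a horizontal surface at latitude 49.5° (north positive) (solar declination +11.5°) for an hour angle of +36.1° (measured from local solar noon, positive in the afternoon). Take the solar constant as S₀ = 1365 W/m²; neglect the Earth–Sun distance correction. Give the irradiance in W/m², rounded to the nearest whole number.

cos θ_z = sin(49.5°) sin(11.5°) + cos(49.5°) cos(11.5°) cos(36.10°) = 0.1516 + 0.5142 = 0.6658.
Top-of-atmosphere irradiance = S₀ cos θ_z = 1365 × 0.6658 = 908.82 W/m².

909 W/m²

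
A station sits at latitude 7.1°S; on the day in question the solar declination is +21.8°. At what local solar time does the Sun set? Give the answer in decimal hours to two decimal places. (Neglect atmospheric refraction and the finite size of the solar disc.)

−tan φ tan δ = −(-0.1246)(0.4000) = 0.0498; H_s = arccos(0.0498) = 87.15°.
Sunset is at 12 + H_s/15 = 12 + 5.810 = 17.810 h local solar time.

17.81 h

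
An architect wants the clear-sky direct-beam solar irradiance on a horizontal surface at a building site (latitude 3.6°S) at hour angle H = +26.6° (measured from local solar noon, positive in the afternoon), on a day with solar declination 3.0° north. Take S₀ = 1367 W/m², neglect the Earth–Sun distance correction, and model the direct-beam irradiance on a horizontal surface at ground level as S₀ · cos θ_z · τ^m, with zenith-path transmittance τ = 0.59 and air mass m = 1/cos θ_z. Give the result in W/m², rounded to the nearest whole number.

670 W/m²

cos θ_z = sin(-3.6°) sin(3.0°) + cos(-3.6°) cos(3.0°) cos(26.60°) = -0.0033 + 0.8912 = 0.8879.
Air mass m = 1/cos θ_z = 1/0.8879 = 1.126; τ^m = 0.59^1.126 = 0.5521.
Surface direct beam = 1367 × 0.8879 × 0.5521 = 670.12 W/m².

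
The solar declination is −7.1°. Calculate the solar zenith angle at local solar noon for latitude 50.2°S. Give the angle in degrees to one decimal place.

43.1°

At local solar noon the hour angle is zero, so the zenith angle is |φ − δ| = |-50.2° − (-7.1°)| = 43.1°.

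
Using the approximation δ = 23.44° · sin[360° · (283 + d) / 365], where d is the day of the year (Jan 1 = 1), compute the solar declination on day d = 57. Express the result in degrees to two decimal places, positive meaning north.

-9.78°

360 × (283 + 57) / 365 = 335.342°; sin(335.342°) = -0.4172.
δ = 23.44 × -0.4172 = -9.779° ≈ -9.78°.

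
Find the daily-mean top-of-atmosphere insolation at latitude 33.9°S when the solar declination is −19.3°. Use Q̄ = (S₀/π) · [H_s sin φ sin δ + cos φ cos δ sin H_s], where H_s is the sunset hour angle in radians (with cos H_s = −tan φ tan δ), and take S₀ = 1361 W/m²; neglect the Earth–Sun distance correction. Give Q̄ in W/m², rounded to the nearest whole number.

cos H_s = −tan(-33.9°) · tan(-19.3°) = -0.2353, so H_s = arccos(-0.2353) = 103.61°. In radians, H_s = 1.8083.
H_s sin φ sin δ = 1.8083 × -0.5577 × -0.3305 = 0.3333.
cos φ cos δ sin H_s = 0.8300 × 0.9438 × 0.9719 = 0.7613.
Q̄ = (1361/π) × (0.3333 + 0.7613) = 433.22 × 1.0946 = 474.20 W/m².

474 W/m²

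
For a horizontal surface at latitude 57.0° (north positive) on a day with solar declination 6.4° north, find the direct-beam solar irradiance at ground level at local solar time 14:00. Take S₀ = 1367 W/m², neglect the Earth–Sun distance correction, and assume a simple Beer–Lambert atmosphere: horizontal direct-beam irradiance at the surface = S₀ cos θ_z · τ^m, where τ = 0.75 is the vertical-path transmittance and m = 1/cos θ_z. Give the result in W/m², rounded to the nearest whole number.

461 W/m²

Hour angle H = 15° × (14 − 12) = 30.00°.
cos θ_z = sin φ sin δ + cos φ cos δ cos H = (0.8387)(0.1115) + (0.5446)(0.9938)(0.8660) = 0.5622.
Air mass m = 1/cos θ_z = 1/0.5622 = 1.779; τ^m = 0.75^1.779 = 0.5994.
Surface direct beam = 1367 × 0.5622 × 0.5994 = 460.66 W/m².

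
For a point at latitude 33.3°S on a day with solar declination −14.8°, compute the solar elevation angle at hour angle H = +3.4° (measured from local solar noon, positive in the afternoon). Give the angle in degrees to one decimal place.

cos θ_z = sin φ sin δ + cos φ cos δ cos H = (-0.5490)(-0.2554) + (0.8358)(0.9668)(0.9982) = 0.9468.
θ_z = arccos(0.9468) = 18.77°, so the elevation is 90° − 18.77° = 71.23°.

71.2°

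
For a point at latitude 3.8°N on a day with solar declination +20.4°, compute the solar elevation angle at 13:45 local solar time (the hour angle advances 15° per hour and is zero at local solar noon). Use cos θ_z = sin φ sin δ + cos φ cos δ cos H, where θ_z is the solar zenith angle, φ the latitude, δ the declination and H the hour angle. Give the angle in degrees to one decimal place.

Hour angle H = 15° × (13.75 − 12) = 26.25°.
cos θ_z = sin(3.8°) sin(20.4°) + cos(3.8°) cos(20.4°) cos(26.25°) = 0.0231 + 0.8388 = 0.8619.
θ_z = arccos(0.8619) = 30.47°, so the elevation is 90° − 30.47° = 59.53°.

59.5°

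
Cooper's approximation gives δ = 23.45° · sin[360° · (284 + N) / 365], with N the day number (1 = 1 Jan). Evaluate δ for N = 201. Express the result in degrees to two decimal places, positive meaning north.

+20.64°

360 × (284 + 201) / 365 = 478.356°; sin(478.356°) = 0.8800.
δ = 23.45 × 0.8800 = 20.636° ≈ +20.64°.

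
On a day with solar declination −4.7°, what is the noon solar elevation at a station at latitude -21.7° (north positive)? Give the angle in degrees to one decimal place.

At local solar noon the hour angle is zero, so the elevation is 90° − |φ − δ| = 90° − |-21.7° − (-4.7°)| = 90° − 17.0° = 73.0°.

73.0°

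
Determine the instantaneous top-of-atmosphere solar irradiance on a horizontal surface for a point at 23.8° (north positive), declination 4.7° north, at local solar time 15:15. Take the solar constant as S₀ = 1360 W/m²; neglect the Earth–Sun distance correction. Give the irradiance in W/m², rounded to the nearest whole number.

863 W/m²

Hour angle H = 15° × (15.25 − 12) = 48.75°.
cos θ_z = sin(23.8°) sin(4.7°) + cos(23.8°) cos(4.7°) cos(48.75°) = 0.0331 + 0.6012 = 0.6343.
Top-of-atmosphere irradiance = S₀ cos θ_z = 1360 × 0.6343 = 862.65 W/m².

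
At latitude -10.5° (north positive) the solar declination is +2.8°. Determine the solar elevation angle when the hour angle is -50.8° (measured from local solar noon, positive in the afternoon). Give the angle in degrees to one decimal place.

37.7°

With φ = -10.5°, δ = 2.8°, H = -50.80°: sin φ sin δ = -0.0089, cos φ cos δ cos H = 0.6207, so cos θ_z = 0.6118.
θ_z = arccos(0.6118) = 52.28°, so the elevation is 90° − 52.28° = 37.72°.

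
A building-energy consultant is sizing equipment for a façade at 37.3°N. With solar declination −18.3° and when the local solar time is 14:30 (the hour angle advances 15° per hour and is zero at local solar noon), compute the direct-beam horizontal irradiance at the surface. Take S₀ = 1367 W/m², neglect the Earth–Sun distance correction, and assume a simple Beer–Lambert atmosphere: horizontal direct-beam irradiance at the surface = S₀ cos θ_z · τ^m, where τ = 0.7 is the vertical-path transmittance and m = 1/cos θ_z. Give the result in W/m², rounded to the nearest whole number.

234 W/m²

Hour angle H = 15° × (14.5 − 12) = 37.50°.
cos θ_z = sin φ sin δ + cos φ cos δ cos H = (0.6060)(-0.3140) + (0.7955)(0.9494)(0.7934) = 0.4089.
Air mass m = 1/cos θ_z = 1/0.4089 = 2.446; τ^m = 0.7^2.446 = 0.4179.
Surface direct beam = 1367 × 0.4089 × 0.4179 = 233.59 W/m².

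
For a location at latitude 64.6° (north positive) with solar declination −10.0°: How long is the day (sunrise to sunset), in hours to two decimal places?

9.09 hours

−tan φ tan δ = −(2.1060)(-0.1763) = 0.3713; H_s = arccos(0.3713) = 68.20°.
Day length = 2 H_s / 15° h⁻¹ = 136.40° / 15 = 9.093 h.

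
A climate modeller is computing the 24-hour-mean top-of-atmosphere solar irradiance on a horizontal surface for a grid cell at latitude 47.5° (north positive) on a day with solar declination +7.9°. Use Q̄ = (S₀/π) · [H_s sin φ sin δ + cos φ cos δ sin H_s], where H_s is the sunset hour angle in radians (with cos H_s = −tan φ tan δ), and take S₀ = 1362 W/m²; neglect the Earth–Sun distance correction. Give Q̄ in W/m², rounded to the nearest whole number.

362 W/m²

The sunset hour angle satisfies cos H_s = −tan φ tan δ = -0.1514, giving H_s = 98.71°. In radians, H_s = 1.7228.
H_s sin φ sin δ = 1.7228 × 0.7373 × 0.1374 = 0.1745.
cos φ cos δ sin H_s = 0.6756 × 0.9905 × 0.9885 = 0.6615.
Q̄ = (1362/π) × (0.1745 + 0.6615) = 433.54 × 0.8360 = 362.44 W/m².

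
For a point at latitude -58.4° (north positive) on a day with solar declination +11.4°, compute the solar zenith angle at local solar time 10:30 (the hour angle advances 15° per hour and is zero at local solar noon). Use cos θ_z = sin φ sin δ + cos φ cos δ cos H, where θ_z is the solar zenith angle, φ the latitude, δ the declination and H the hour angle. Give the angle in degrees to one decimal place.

Hour angle H = 15° × (10.5 − 12) = -22.50°.
cos θ_z = sin φ sin δ + cos φ cos δ cos H = (-0.8517)(0.1977) + (0.5240)(0.9803)(0.9239) = 0.3062.
θ_z = arccos(0.3062) = 72.17°.

72.2°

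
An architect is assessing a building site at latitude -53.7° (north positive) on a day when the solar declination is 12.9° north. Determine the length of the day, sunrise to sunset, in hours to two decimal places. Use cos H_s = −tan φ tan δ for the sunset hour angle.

9.58 hours

cos H_s = −tan(-53.7°) · tan(12.9°) = 0.3118, so H_s = arccos(0.3118) = 71.83°.
Day length = 2 H_s / 15° h⁻¹ = 143.66° / 15 = 9.577 h.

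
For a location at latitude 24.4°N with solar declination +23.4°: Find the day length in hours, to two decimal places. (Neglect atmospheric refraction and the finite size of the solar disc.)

13.51 hours

The sunset hour angle satisfies cos H_s = −tan φ tan δ = -0.1963, giving H_s = 101.32°.
Day length = 2 H_s / 15° h⁻¹ = 202.64° / 15 = 13.509 h.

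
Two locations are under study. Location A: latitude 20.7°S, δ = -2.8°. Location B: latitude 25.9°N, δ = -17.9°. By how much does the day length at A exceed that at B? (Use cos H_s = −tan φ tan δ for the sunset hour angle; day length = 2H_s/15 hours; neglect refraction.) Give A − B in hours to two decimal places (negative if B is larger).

A: H_s = arccos(−tan -20.7° · tan -2.8°) = 91.06°, so 2H_s/15 = 12.1413 h.
B: H_s = arccos(−tan 25.9° · tan -17.9°) = 80.98°, so 2H_s/15 = 10.7973 h.
A − B = 12.1413 − 10.7973 = 1.3440 h.

+1.34 h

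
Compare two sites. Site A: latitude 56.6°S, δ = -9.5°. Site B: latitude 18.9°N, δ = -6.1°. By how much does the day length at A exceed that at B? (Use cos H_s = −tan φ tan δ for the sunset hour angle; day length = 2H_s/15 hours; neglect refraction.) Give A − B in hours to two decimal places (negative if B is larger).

+2.24 h

A: H_s = arccos(−tan -56.6° · tan -9.5°) = 104.70°, so 2H_s/15 = 13.9600 h.
B: H_s = arccos(−tan 18.9° · tan -6.1°) = 87.90°, so 2H_s/15 = 11.7200 h.
A − B = 13.9600 − 11.7200 = 2.2400 h.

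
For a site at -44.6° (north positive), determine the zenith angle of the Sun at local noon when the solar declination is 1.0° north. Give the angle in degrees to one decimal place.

At local solar noon the hour angle is zero, so the zenith angle is |φ − δ| = |-44.6° − (1.0°)| = 45.6°.

45.6°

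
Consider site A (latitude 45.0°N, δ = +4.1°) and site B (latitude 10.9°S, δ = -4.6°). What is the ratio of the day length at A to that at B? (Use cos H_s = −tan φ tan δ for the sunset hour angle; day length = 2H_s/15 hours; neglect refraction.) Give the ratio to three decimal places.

1.035

A: H_s = arccos(−tan 45.0° · tan 4.1°) = 94.11°, so 2H_s/15 = 12.5480 h.
B: H_s = arccos(−tan -10.9° · tan -4.6°) = 90.89°, so 2H_s/15 = 12.1187 h.
Ratio A/B = 12.5480 / 12.1187 = 1.0354.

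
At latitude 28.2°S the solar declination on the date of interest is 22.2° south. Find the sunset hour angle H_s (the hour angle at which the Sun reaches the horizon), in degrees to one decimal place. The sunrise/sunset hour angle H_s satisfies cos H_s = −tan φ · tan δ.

cos H_s = −tan(-28.2°) · tan(-22.2°) = -0.2188, so H_s = arccos(-0.2188) = 102.64°.

102.6°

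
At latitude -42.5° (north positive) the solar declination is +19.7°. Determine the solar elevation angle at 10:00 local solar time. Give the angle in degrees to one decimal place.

21.9°

Hour angle H = 15° × (10 − 12) = -30.00°.
cos θ_z = sin φ sin δ + cos φ cos δ cos H = (-0.6756)(0.3371) + (0.7373)(0.9415)(0.8660) = 0.3734.
θ_z = arccos(0.3734) = 68.07°, so the elevation is 90° − 68.07° = 21.93°.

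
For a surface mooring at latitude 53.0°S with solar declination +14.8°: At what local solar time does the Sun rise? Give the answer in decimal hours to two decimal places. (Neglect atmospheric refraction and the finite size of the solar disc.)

7.37 h

−tan φ tan δ = −(-1.3270)(0.2642) = 0.3506; H_s = arccos(0.3506) = 69.48°.
Sunrise is at 12 − H_s/15 = 12 − 4.632 = 7.368 h local solar time.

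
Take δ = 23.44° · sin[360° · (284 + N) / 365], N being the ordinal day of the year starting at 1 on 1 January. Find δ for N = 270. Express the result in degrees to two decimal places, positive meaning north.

360 × (284 + 270) / 365 = 546.411°; sin(546.411°) = -0.1117.
δ = 23.44 × -0.1117 = -2.618° ≈ -2.62°.

-2.62°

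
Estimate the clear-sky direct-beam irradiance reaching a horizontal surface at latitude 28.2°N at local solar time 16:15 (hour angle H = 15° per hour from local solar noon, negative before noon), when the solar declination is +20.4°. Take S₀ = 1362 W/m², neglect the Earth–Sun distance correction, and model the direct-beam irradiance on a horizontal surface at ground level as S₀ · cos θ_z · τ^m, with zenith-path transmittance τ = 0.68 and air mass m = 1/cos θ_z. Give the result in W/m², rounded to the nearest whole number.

349 W/m²

Hour angle H = 15° × (16.25 − 12) = 63.75°.
cos θ_z = sin(28.2°) sin(20.4°) + cos(28.2°) cos(20.4°) cos(63.75°) = 0.1647 + 0.3653 = 0.5300.
Air mass m = 1/cos θ_z = 1/0.5300 = 1.887; τ^m = 0.68^1.887 = 0.4830.
Surface direct beam = 1362 × 0.5300 × 0.4830 = 348.66 W/m².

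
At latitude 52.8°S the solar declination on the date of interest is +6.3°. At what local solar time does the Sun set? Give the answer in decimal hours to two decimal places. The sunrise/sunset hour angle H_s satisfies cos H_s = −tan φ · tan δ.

17.44 h

cos H_s = −tan(-52.8°) · tan(6.3°) = 0.1454, so H_s = arccos(0.1454) = 81.64°.
Sunset is at 12 + H_s/15 = 12 + 5.443 = 17.443 h local solar time.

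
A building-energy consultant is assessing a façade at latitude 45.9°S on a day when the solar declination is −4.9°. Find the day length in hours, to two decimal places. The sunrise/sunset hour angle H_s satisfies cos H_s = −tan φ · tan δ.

12.68 hours

−tan φ tan δ = −(-1.0319)(-0.0857) = -0.0884; H_s = arccos(-0.0884) = 95.07°.
Day length = 2 H_s / 15° h⁻¹ = 190.14° / 15 = 12.676 h.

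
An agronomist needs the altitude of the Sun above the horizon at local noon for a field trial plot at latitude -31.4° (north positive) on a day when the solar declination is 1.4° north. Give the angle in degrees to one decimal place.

57.2°

At local solar noon the hour angle is zero, so the elevation is 90° − |φ − δ| = 90° − |-31.4° − (1.4°)| = 90° − 32.8° = 57.2°.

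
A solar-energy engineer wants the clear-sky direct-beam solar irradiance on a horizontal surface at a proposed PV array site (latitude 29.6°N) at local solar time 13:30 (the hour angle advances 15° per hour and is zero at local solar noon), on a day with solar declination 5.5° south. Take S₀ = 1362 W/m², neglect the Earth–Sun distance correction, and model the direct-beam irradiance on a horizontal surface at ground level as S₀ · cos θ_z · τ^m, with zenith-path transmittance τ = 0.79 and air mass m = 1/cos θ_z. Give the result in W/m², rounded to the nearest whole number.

Hour angle H = 15° × (13.5 − 12) = 22.50°.
With φ = 29.6°, δ = -5.5°, H = 22.50°: sin φ sin δ = -0.0473, cos φ cos δ cos H = 0.7996, so cos θ_z = 0.7523.
Air mass m = 1/cos θ_z = 1/0.7523 = 1.329; τ^m = 0.79^1.329 = 0.7310.
Surface direct beam = 1362 × 0.7523 × 0.7310 = 749.01 W/m².

749 W/m²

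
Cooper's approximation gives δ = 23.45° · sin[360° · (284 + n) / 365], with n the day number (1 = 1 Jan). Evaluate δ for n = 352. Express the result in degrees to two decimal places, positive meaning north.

-23.42°

360 × (284 + 352) / 365 = 627.288°; sin(627.288°) = -0.9989.
δ = 23.45 × -0.9989 = -23.424° ≈ -23.42°.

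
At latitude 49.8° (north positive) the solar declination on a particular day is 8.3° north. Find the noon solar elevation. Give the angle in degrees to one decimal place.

48.5°

At local solar noon the hour angle is zero, so the elevation is 90° − |φ − δ| = 90° − |49.8° − (8.3°)| = 90° − 41.5° = 48.5°.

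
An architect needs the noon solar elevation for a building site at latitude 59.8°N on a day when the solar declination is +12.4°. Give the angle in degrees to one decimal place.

At local solar noon the hour angle is zero, so the elevation is 90° − |φ − δ| = 90° − |59.8° − (12.4°)| = 90° − 47.4° = 42.6°.

42.6°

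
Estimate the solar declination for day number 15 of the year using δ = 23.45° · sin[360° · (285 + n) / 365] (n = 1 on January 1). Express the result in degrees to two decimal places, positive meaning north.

360 × (285 + 15) / 365 = 295.890°; sin(295.890°) = -0.8996.
δ = 23.45 × -0.8996 = -21.096° ≈ -21.10°.

-21.10°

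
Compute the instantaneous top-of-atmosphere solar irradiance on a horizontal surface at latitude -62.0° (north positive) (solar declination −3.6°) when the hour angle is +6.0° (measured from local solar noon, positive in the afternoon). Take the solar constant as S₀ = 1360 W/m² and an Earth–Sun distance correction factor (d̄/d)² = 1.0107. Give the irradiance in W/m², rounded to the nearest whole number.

cos θ_z = sin(-62.0°) sin(-3.6°) + cos(-62.0°) cos(-3.6°) cos(6.00°) = 0.0554 + 0.4660 = 0.5214.
Top-of-atmosphere irradiance = S₀ (d̄/d)² cos θ_z = 1360 × 1.0107 × 0.5214 = 716.69 W/m².

717 W/m²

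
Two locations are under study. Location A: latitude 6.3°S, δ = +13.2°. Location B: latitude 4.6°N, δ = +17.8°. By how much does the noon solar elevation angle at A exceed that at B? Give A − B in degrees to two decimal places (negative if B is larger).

-6.30°

A: 90° − |-6.3 − (13.2)| = 70.50°.
B: 90° − |4.6 − (17.8)| = 76.80°.
A − B = 70.50 − 76.80 = -6.30°.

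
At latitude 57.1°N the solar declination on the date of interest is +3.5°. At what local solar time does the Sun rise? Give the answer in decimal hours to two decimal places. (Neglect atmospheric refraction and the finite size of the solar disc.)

−tan φ tan δ = −(1.5458)(0.0612) = -0.0946; H_s = arccos(-0.0946) = 95.43°.
Sunrise is at 12 − H_s/15 = 12 − 6.362 = 5.638 h local solar time.

5.64 h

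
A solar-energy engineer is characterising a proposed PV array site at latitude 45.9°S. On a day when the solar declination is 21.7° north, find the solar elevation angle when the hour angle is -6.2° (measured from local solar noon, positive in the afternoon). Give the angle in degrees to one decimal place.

cos θ_z = sin(-45.9°) sin(21.7°) + cos(-45.9°) cos(21.7°) cos(-6.20°) = -0.2655 + 0.6428 = 0.3773.
θ_z = arccos(0.3773) = 67.83°, so the elevation is 90° − 67.83° = 22.17°.

22.2°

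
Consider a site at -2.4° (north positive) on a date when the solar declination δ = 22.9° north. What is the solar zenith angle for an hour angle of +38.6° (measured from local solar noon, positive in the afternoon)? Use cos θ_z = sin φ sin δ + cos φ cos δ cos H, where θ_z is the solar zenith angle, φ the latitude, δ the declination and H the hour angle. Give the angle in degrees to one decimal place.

45.3°

With φ = -2.4°, δ = 22.9°, H = 38.60°: sin φ sin δ = -0.0163, cos φ cos δ cos H = 0.7193, so cos θ_z = 0.7030.
θ_z = arccos(0.7030) = 45.33°.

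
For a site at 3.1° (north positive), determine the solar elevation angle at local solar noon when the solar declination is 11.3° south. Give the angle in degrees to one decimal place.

75.6°

At local solar noon the hour angle is zero, so the elevation is 90° − |φ − δ| = 90° − |3.1° − (-11.3°)| = 90° − 14.4° = 75.6°.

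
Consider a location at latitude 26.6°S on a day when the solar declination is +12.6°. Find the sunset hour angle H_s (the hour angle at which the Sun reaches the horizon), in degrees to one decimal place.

83.6°

−tan φ tan δ = −(-0.5008)(0.2235) = 0.1119; H_s = arccos(0.1119) = 83.58°.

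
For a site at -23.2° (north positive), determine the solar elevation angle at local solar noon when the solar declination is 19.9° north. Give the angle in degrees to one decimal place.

At local solar noon the hour angle is zero, so the elevation is 90° − |φ − δ| = 90° − |-23.2° − (19.9°)| = 90° − 43.1° = 46.9°.

46.9°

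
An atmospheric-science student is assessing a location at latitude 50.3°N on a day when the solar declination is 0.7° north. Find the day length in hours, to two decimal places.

12.11 hours

The sunset hour angle satisfies cos H_s = −tan φ tan δ = -0.0147, giving H_s = 90.84°.
Day length = 2 H_s / 15° h⁻¹ = 181.68° / 15 = 12.112 h.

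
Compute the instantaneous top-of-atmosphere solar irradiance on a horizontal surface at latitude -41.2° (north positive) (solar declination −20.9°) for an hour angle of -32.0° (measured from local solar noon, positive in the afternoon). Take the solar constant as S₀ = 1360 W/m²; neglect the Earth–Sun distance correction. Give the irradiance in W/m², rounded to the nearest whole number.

1130 W/m²

cos θ_z = sin(-41.2°) sin(-20.9°) + cos(-41.2°) cos(-20.9°) cos(-32.00°) = 0.2350 + 0.5961 = 0.8311.
Top-of-atmosphere irradiance = S₀ cos θ_z = 1360 × 0.8311 = 1130.30 W/m².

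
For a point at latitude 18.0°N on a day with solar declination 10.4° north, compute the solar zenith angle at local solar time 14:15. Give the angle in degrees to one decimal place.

33.5°

Hour angle H = 15° × (14.25 − 12) = 33.75°.
cos θ_z = sin φ sin δ + cos φ cos δ cos H = (0.3090)(0.1805) + (0.9511)(0.9836)(0.8315) = 0.8336.
θ_z = arccos(0.8336) = 33.53°.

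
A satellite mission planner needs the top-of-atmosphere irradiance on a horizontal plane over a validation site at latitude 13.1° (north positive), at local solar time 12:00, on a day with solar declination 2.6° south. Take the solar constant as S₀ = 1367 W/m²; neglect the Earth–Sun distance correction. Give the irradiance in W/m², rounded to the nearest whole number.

1316 W/m²

Hour angle H = 15° × (12 − 12) = 0.00°.
cos θ_z = sin(13.1°) sin(-2.6°) + cos(13.1°) cos(-2.6°) cos(0.00°) = -0.0103 + 0.9730 = 0.9627.
Top-of-atmosphere irradiance = S₀ cos θ_z = 1367 × 0.9627 = 1316.01 W/m².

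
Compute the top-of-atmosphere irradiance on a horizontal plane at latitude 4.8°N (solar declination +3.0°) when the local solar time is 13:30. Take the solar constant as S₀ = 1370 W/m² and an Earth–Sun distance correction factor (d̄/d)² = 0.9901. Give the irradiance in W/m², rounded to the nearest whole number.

1253 W/m²

Hour angle H = 15° × (13.5 − 12) = 22.50°.
cos θ_z = sin(4.8°) sin(3.0°) + cos(4.8°) cos(3.0°) cos(22.50°) = 0.0044 + 0.9194 = 0.9238.
Top-of-atmosphere irradiance = S₀ (d̄/d)² cos θ_z = 1370 × 0.9901 × 0.9238 = 1253.08 W/m².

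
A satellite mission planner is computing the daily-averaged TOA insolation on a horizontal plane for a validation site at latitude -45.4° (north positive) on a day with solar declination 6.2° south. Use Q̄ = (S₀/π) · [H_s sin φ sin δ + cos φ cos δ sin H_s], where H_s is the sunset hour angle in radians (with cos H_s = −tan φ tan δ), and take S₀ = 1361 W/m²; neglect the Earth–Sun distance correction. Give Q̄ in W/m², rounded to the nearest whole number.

−tan φ tan δ = −(-1.0141)(-0.1086) = -0.1101; H_s = arccos(-0.1101) = 96.32°. In radians, H_s = 1.6811.
H_s sin φ sin δ = 1.6811 × -0.7120 × -0.1080 = 0.1293.
cos φ cos δ sin H_s = 0.7022 × 0.9942 × 0.9939 = 0.6939.
Q̄ = (1361/π) × (0.1293 + 0.6939) = 433.22 × 0.8232 = 356.63 W/m².

357 W/m²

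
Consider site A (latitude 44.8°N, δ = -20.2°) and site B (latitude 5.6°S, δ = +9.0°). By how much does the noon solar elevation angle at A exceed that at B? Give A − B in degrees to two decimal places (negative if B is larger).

-50.40°

A: 90° − |44.8 − (-20.2)| = 25.00°.
B: 90° − |-5.6 − (9.0)| = 75.40°.
A − B = 25.00 − 75.40 = -50.40°.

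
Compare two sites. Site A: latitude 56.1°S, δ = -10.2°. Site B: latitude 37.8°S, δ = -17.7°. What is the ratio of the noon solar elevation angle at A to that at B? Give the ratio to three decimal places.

0.631

A: 90° − |-56.1 − (-10.2)| = 44.10°.
B: 90° − |-37.8 − (-17.7)| = 69.90°.
Ratio A/B = 44.1000 / 69.9000 = 0.6309.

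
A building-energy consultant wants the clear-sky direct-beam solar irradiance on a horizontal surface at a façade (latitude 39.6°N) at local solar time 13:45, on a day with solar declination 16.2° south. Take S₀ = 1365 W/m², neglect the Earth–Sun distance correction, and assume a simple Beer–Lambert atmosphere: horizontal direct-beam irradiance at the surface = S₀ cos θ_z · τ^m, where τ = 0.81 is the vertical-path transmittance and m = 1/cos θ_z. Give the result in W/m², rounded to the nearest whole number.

Hour angle H = 15° × (13.75 − 12) = 26.25°.
cos θ_z = sin(39.6°) sin(-16.2°) + cos(39.6°) cos(-16.2°) cos(26.25°) = -0.1778 + 0.6636 = 0.4858.
Air mass m = 1/cos θ_z = 1/0.4858 = 2.058; τ^m = 0.81^2.058 = 0.6481.
Surface direct beam = 1365 × 0.4858 × 0.6481 = 429.77 W/m².

430 W/m²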